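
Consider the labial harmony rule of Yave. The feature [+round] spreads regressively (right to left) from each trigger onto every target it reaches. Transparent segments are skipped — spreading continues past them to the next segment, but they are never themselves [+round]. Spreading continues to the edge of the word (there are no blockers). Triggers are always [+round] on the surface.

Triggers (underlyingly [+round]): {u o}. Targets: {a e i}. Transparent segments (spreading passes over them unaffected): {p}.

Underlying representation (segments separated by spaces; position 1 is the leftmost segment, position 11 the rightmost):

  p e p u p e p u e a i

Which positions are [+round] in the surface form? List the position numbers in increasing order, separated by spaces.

2 4 6 8

From /u/ at 4 leftward: 3 /p/ transparent; 2 /e/ → [+round]; 1 /p/ transparent; word edge.
From /u/ at 8 leftward: 7 /p/ transparent; 6 /e/ → [+round]; 5 /p/ transparent; 4 /u/ is itself a trigger — this domain ends here.
Targets with no active source: positions 9 10 11 stay [-round].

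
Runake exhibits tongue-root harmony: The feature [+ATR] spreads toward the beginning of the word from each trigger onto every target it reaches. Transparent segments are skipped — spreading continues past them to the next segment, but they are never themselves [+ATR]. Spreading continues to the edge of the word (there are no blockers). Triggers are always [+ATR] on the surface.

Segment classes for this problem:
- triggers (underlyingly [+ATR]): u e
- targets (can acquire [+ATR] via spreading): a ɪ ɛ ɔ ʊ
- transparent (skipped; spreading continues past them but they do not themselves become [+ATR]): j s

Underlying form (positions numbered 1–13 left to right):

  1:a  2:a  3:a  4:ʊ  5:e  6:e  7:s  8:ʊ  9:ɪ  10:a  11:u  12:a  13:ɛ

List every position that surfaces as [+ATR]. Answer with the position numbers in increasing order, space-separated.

From /e/ at 5 leftward: 4 /ʊ/ → [+ATR]; 3 /a/ → [+ATR]; 2 /a/ → [+ATR]; 1 /a/ → [+ATR]; word edge.
From /e/ at 6 leftward: 5 /e/ is itself a trigger — this domain ends here.
From /u/ at 11 leftward: 10 /a/ → [+ATR]; 9 /ɪ/ → [+ATR]; 8 /ʊ/ → [+ATR]; 7 /s/ transparent; 6 /e/ is itself a trigger — this domain ends here.
Targets with no active source: positions 12 13 stay [-ATR].

1 2 3 4 5 6 8 9 10 11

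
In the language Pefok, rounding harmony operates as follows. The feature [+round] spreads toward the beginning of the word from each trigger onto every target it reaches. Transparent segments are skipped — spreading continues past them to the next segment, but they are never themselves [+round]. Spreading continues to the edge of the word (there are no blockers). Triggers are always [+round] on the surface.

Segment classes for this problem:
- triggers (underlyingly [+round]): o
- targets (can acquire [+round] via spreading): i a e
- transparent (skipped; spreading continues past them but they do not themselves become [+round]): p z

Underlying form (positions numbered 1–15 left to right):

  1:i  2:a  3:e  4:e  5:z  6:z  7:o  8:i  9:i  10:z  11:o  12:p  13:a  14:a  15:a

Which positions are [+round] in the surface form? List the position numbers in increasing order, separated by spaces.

1 2 3 4 7 8 9 11

From /o/ at 7 leftward: 6 /z/ transparent; 5 /z/ transparent; 4 /e/ → [+round]; 3 /e/ → [+round]; 2 /a/ → [+round]; 1 /i/ → [+round]; word edge.
From /o/ at 11 leftward: 10 /z/ transparent; 9 /i/ → [+round]; 8 /i/ → [+round]; 7 /o/ is itself a trigger — this domain ends here.
Targets with no active source: positions 13 14 15 stay [-round].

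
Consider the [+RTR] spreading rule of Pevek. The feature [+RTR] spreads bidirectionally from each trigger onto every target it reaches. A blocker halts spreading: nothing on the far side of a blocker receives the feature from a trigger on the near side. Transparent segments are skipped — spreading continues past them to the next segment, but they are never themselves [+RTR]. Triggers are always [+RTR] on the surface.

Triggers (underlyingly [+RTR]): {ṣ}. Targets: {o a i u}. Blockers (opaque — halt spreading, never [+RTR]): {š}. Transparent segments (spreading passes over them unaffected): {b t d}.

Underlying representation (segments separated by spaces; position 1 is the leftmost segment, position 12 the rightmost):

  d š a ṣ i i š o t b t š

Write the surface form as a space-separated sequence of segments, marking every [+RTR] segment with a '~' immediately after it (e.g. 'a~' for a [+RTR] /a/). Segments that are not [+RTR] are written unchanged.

From /ṣ/ at 4 rightward: 5 /i/ → [+RTR]; 6 /i/ → [+RTR]; 7 /š/ blocks.
From /ṣ/ at 4 leftward: 3 /a/ → [+RTR]; 2 /š/ blocks.
Target with no active source: position 8 stays [-emphatic].
[+RTR] positions on the surface: 3 4 5 6.

d š a~ ṣ~ i~ i~ š o t b t š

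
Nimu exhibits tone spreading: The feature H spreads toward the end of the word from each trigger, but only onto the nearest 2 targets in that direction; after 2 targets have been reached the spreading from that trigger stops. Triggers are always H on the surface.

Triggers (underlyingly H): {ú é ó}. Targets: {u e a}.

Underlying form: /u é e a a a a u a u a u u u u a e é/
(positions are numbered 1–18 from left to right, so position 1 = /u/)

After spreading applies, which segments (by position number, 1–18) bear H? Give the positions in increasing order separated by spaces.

2 3 4 18

From /é/ at 2 rightward: 3 /e/ → H; 4 /a/ → H; bound reached.
From /é/ at 18 rightward: word edge.
Targets with no active source: positions 1 5 6 7 8 9 10 11 12 13 14 15 16 17 stay [-high tone].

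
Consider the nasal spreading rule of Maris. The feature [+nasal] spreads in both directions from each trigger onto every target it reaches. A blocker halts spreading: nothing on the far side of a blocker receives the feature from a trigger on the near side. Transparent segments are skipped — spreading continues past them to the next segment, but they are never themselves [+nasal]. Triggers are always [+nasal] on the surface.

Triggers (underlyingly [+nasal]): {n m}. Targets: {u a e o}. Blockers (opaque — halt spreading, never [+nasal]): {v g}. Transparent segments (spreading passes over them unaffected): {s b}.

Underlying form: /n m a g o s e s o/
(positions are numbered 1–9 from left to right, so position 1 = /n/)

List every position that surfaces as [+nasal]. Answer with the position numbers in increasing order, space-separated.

From /n/ at 1 rightward: 2 /m/ is itself a trigger — this domain ends here.
From /n/ at 1 leftward: word edge.
From /m/ at 2 rightward: 3 /a/ → [+nasal]; 4 /g/ blocks.
From /m/ at 2 leftward: 1 /n/ is itself a trigger — this domain ends here.
Targets with no active source: positions 5 7 9 stay [-nasal].

1 2 3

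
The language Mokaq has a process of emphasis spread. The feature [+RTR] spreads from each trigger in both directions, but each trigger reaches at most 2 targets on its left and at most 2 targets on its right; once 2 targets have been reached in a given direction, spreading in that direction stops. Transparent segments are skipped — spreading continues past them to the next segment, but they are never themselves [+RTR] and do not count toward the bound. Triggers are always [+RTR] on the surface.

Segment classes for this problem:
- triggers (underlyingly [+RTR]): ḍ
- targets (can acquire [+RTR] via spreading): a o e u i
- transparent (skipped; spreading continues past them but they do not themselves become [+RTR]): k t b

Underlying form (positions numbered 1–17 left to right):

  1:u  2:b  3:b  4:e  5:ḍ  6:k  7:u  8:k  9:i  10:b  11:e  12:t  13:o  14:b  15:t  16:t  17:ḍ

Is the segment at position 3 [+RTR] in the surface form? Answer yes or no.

From /ḍ/ at 5 rightward: 6 /k/ transparent; 7 /u/ → [+RTR]; 8 /k/ transparent; 9 /i/ → [+RTR]; bound reached.
From /ḍ/ at 5 leftward: 4 /e/ → [+RTR]; 3 /b/ transparent; 2 /b/ transparent; 1 /u/ → [+RTR]; bound reached.
From /ḍ/ at 17 rightward: word edge.
From /ḍ/ at 17 leftward: 16 /t/ transparent; 15 /t/ transparent; 14 /b/ transparent; 13 /o/ → [+RTR]; 12 /t/ transparent; 11 /e/ → [+RTR]; bound reached.
[+RTR] positions on the surface: 1 4 5 7 9 11 13 17.

no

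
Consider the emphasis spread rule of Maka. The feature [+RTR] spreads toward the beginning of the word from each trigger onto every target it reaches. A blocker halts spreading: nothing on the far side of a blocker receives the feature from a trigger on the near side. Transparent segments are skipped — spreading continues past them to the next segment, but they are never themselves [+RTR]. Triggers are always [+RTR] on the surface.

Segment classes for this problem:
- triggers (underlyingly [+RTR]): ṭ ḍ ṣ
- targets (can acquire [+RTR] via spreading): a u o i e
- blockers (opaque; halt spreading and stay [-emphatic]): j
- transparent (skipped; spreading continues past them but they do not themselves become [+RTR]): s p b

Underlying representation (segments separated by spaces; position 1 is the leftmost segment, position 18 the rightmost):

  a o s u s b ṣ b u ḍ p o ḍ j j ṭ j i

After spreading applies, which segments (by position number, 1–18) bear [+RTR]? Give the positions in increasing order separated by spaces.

1 2 4 7 9 10 12 13 16

From /ṣ/ at 7 leftward: 6 /b/ transparent; 5 /s/ transparent; 4 /u/ → [+RTR]; 3 /s/ transparent; 2 /o/ → [+RTR]; 1 /a/ → [+RTR]; word edge.
From /ḍ/ at 10 leftward: 9 /u/ → [+RTR]; 8 /b/ transparent; 7 /ṣ/ is itself a trigger — this domain ends here.
From /ḍ/ at 13 leftward: 12 /o/ → [+RTR]; 11 /p/ transparent; 10 /ḍ/ is itself a trigger — this domain ends here.
From /ṭ/ at 16 leftward: 15 /j/ blocks.
Target with no active source: position 18 stays [-emphatic].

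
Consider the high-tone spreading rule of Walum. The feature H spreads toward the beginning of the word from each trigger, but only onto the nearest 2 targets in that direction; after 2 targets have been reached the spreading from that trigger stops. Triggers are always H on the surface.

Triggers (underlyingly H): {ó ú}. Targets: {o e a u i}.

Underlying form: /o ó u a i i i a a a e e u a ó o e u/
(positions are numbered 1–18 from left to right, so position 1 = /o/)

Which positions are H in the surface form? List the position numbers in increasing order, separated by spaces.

1 2 13 14 15

From /ó/ at 2 leftward: 1 /o/ → H; word edge.
From /ó/ at 15 leftward: 14 /a/ → H; 13 /u/ → H; bound reached.
Targets with no active source: positions 3 4 5 6 7 8 9 10 11 12 16 17 18 stay [-high tone].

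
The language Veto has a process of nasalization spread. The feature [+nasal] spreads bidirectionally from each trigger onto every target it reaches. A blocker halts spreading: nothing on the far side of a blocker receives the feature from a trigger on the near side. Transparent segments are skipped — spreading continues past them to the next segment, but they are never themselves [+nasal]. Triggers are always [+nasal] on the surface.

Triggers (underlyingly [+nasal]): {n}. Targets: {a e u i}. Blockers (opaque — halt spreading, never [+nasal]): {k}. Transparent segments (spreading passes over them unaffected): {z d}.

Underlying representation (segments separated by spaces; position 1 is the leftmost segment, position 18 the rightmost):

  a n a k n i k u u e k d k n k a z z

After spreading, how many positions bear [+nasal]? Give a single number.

6

From /n/ at 2 rightward: 3 /a/ → [+nasal]; 4 /k/ blocks.
From /n/ at 2 leftward: 1 /a/ → [+nasal]; word edge.
From /n/ at 5 rightward: 6 /i/ → [+nasal]; 7 /k/ blocks.
From /n/ at 5 leftward: 4 /k/ blocks.
From /n/ at 14 rightward: 15 /k/ blocks.
From /n/ at 14 leftward: 13 /k/ blocks.
Targets with no active source: positions 8 9 10 16 stay [-nasal].
[+nasal] positions on the surface: 1 2 3 5 6 14.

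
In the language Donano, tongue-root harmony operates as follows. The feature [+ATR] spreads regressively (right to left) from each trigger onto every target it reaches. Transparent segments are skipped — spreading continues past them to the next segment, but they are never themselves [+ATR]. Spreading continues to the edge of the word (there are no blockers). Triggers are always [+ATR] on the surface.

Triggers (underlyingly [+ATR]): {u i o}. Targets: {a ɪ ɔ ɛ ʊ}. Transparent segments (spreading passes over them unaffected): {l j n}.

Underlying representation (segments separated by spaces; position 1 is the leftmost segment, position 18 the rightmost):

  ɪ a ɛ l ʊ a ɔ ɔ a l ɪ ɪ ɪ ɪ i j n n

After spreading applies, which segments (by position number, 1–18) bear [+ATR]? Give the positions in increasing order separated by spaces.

From /i/ at 15 leftward: 14 /ɪ/ → [+ATR]; 13 /ɪ/ → [+ATR]; 12 /ɪ/ → [+ATR]; 11 /ɪ/ → [+ATR]; 10 /l/ transparent; 9 /a/ → [+ATR]; 8 /ɔ/ → [+ATR]; 7 /ɔ/ → [+ATR]; 6 /a/ → [+ATR]; 5 /ʊ/ → [+ATR]; 4 /l/ transparent; 3 /ɛ/ → [+ATR]; 2 /a/ → [+ATR]; 1 /ɪ/ → [+ATR]; word edge.

1 2 3 5 6 7 8 9 11 12 13 14 15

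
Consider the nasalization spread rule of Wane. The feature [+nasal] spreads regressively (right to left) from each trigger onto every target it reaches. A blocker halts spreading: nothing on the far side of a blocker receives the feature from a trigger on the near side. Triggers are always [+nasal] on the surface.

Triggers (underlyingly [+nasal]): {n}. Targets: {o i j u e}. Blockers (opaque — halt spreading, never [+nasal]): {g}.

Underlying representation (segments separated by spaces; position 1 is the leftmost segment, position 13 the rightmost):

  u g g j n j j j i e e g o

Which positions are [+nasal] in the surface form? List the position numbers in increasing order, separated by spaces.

4 5

From /n/ at 5 leftward: 4 /j/ → [+nasal]; 3 /g/ blocks.
Targets with no active source: positions 1 6 7 8 9 10 11 13 stay [-nasal].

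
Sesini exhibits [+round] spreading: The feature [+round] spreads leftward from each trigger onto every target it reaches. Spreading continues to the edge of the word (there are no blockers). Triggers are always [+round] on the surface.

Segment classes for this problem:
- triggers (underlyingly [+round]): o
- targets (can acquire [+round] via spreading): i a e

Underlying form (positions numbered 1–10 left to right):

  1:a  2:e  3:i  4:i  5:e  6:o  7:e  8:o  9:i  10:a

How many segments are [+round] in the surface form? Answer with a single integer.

8

From /o/ at 6 leftward: 5 /e/ → [+round]; 4 /i/ → [+round]; 3 /i/ → [+round]; 2 /e/ → [+round]; 1 /a/ → [+round]; word edge.
From /o/ at 8 leftward: 7 /e/ → [+round]; 6 /o/ is itself a trigger — this domain ends here.
Targets with no active source: positions 9 10 stay [-round].
[+round] positions on the surface: 1 2 3 4 5 6 7 8.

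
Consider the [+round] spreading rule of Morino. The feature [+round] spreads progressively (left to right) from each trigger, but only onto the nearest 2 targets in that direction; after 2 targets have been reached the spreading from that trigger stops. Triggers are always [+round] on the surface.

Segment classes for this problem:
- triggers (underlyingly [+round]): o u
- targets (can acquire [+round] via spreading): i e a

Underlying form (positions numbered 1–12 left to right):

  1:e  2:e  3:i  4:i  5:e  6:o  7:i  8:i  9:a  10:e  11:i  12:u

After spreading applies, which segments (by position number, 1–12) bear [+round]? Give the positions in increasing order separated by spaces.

6 7 8 12

From /o/ at 6 rightward: 7 /i/ → [+round]; 8 /i/ → [+round]; bound reached.
From /u/ at 12 rightward: word edge.
Targets with no active source: positions 1 2 3 4 5 9 10 11 stay [-round].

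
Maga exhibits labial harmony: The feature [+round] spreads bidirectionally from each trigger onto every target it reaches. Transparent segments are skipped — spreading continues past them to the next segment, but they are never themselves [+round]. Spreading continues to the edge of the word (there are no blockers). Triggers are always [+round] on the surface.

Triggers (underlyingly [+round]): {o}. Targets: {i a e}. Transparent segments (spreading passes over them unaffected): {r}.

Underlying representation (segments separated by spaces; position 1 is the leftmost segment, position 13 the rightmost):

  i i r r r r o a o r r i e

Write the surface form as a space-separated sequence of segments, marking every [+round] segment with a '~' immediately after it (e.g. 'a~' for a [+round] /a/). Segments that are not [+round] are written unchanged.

i~ i~ r r r r o~ a~ o~ r r i~ e~

From /o/ at 7 rightward: 8 /a/ → [+round]; 9 /o/ is itself a trigger — this domain ends here.
From /o/ at 7 leftward: 6 /r/ transparent; 5 /r/ transparent; 4 /r/ transparent; 3 /r/ transparent; 2 /i/ → [+round]; 1 /i/ → [+round]; word edge.
From /o/ at 9 rightward: 10 /r/ transparent; 11 /r/ transparent; 12 /i/ → [+round]; 13 /e/ → [+round]; word edge.
From /o/ at 9 leftward: 8 /a/ → [+round]; 7 /o/ is itself a trigger — this domain ends here.
[+round] positions on the surface: 1 2 7 8 9 12 13.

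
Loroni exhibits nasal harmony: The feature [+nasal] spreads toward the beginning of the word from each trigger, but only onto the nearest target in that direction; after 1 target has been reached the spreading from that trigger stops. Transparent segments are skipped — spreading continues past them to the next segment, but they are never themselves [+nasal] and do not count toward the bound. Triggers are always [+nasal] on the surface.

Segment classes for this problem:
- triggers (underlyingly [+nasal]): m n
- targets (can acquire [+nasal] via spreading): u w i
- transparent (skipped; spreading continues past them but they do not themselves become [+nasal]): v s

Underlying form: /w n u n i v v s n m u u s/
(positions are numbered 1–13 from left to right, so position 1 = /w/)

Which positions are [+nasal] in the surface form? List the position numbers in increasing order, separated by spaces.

1 2 3 4 5 9 10

From /n/ at 2 leftward: 1 /w/ → [+nasal]; bound reached.
From /n/ at 4 leftward: 3 /u/ → [+nasal]; bound reached.
From /n/ at 9 leftward: 8 /s/ transparent; 7 /v/ transparent; 6 /v/ transparent; 5 /i/ → [+nasal]; bound reached.
From /m/ at 10 leftward: 9 /n/ is itself a trigger — this domain ends here.
Targets with no active source: positions 11 12 stay [-nasal].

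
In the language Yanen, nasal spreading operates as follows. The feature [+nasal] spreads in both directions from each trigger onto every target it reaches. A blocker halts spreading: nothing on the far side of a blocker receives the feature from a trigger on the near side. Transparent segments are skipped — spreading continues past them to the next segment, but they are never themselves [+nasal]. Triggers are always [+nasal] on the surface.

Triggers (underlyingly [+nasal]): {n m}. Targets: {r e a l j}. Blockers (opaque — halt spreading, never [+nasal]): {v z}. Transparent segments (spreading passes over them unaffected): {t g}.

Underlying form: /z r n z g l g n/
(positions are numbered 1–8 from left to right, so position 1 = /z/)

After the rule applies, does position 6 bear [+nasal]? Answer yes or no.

yes

From /n/ at 3 rightward: 4 /z/ blocks.
From /n/ at 3 leftward: 2 /r/ → [+nasal]; 1 /z/ blocks.
From /n/ at 8 rightward: word edge.
From /n/ at 8 leftward: 7 /g/ transparent; 6 /l/ → [+nasal]; 5 /g/ transparent; 4 /z/ blocks.
[+nasal] positions on the surface: 2 3 6 8.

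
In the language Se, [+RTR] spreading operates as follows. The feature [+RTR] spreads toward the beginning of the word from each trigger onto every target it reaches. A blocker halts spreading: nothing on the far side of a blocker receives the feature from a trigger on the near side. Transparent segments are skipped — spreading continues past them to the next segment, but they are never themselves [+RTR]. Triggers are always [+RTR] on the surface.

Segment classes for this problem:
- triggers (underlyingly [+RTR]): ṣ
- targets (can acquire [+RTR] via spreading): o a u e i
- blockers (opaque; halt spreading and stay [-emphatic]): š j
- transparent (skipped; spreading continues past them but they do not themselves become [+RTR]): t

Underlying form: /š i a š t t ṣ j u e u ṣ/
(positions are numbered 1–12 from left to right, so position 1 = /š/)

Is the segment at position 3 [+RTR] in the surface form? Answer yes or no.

no

From /ṣ/ at 7 leftward: 6 /t/ transparent; 5 /t/ transparent; 4 /š/ blocks.
From /ṣ/ at 12 leftward: 11 /u/ → [+RTR]; 10 /e/ → [+RTR]; 9 /u/ → [+RTR]; 8 /j/ blocks.
Targets with no active source: positions 2 3 stay [-emphatic].
[+RTR] positions on the surface: 7 9 10 11 12.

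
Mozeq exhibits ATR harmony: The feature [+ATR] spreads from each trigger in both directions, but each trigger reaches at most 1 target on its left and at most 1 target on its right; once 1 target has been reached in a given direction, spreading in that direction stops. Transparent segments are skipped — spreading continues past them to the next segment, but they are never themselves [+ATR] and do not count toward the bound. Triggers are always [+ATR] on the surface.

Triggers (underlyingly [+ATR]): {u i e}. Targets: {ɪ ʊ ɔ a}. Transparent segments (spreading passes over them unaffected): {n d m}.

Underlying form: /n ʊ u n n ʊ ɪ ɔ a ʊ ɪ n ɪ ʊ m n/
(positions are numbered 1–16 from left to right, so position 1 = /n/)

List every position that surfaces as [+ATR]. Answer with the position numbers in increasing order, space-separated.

From /u/ at 3 rightward: 4 /n/ transparent; 5 /n/ transparent; 6 /ʊ/ → [+ATR]; bound reached.
From /u/ at 3 leftward: 2 /ʊ/ → [+ATR]; bound reached.
Targets with no active source: positions 7 8 9 10 11 13 14 stay [-ATR].

2 3 6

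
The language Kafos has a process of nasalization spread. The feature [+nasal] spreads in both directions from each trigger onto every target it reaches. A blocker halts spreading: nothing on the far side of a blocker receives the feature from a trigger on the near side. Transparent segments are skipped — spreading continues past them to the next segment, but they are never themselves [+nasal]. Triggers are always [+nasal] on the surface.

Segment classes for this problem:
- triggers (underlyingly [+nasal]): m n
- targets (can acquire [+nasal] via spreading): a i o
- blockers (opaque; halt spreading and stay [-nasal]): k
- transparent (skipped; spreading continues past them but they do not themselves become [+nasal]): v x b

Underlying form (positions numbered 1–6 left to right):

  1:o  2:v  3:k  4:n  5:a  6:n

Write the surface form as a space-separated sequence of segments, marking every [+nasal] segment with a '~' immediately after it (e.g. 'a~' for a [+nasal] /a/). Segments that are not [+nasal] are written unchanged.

o v k n~ a~ n~

From /n/ at 4 rightward: 5 /a/ → [+nasal]; 6 /n/ is itself a trigger — this domain ends here.
From /n/ at 4 leftward: 3 /k/ blocks.
From /n/ at 6 rightward: word edge.
From /n/ at 6 leftward: 5 /a/ → [+nasal]; 4 /n/ is itself a trigger — this domain ends here.
Target with no active source: position 1 stays [-nasal].
[+nasal] positions on the surface: 4 5 6.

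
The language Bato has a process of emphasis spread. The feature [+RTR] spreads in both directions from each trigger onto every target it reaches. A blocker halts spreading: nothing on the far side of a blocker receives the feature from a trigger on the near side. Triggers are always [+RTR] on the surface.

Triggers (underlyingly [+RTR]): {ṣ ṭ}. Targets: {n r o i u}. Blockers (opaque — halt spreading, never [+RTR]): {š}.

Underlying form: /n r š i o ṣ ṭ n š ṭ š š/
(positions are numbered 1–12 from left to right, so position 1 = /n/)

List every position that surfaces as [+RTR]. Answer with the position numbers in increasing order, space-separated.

4 5 6 7 8 10

From /ṣ/ at 6 rightward: 7 /ṭ/ is itself a trigger — this domain ends here.
From /ṣ/ at 6 leftward: 5 /o/ → [+RTR]; 4 /i/ → [+RTR]; 3 /š/ blocks.
From /ṭ/ at 7 rightward: 8 /n/ → [+RTR]; 9 /š/ blocks.
From /ṭ/ at 7 leftward: 6 /ṣ/ is itself a trigger — this domain ends here.
From /ṭ/ at 10 rightward: 11 /š/ blocks.
From /ṭ/ at 10 leftward: 9 /š/ blocks.
Targets with no active source: positions 1 2 stay [-emphatic].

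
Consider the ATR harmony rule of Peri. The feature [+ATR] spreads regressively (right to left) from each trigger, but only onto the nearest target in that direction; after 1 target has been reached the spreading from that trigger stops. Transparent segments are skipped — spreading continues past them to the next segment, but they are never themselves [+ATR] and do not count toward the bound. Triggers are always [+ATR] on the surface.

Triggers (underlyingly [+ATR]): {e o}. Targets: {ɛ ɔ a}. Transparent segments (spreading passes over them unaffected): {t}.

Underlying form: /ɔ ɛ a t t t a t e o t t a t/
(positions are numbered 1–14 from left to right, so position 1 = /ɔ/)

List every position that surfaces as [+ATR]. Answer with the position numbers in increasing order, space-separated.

7 9 10

From /e/ at 9 leftward: 8 /t/ transparent; 7 /a/ → [+ATR]; bound reached.
From /o/ at 10 leftward: 9 /e/ is itself a trigger — this domain ends here.
Targets with no active source: positions 1 2 3 13 stay [-ATR].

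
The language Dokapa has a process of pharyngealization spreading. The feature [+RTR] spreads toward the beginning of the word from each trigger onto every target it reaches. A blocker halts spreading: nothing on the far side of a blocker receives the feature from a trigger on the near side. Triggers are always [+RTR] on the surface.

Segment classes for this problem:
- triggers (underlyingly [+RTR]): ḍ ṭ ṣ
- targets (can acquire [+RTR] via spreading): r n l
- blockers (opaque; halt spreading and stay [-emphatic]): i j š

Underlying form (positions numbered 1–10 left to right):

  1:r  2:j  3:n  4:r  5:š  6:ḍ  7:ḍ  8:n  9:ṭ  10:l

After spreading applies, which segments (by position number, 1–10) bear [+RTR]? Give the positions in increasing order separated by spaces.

From /ḍ/ at 6 leftward: 5 /š/ blocks.
From /ḍ/ at 7 leftward: 6 /ḍ/ is itself a trigger — this domain ends here.
From /ṭ/ at 9 leftward: 8 /n/ → [+RTR]; 7 /ḍ/ is itself a trigger — this domain ends here.
Targets with no active source: positions 1 3 4 10 stay [-emphatic].

6 7 8 9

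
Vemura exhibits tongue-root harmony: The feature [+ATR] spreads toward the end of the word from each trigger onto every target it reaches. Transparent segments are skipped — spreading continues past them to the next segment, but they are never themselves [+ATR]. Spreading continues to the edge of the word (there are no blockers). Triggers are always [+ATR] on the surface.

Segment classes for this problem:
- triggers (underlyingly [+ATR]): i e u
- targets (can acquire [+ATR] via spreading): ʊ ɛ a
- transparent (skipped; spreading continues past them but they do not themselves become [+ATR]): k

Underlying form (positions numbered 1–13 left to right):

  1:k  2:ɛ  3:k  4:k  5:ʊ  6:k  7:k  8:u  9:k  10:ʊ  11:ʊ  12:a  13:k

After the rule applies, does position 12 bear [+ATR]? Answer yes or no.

yes

From /u/ at 8 rightward: 9 /k/ transparent; 10 /ʊ/ → [+ATR]; 11 /ʊ/ → [+ATR]; 12 /a/ → [+ATR]; 13 /k/ transparent; word edge.
Targets with no active source: positions 2 5 stay [-ATR].
[+ATR] positions on the surface: 8 10 11 12.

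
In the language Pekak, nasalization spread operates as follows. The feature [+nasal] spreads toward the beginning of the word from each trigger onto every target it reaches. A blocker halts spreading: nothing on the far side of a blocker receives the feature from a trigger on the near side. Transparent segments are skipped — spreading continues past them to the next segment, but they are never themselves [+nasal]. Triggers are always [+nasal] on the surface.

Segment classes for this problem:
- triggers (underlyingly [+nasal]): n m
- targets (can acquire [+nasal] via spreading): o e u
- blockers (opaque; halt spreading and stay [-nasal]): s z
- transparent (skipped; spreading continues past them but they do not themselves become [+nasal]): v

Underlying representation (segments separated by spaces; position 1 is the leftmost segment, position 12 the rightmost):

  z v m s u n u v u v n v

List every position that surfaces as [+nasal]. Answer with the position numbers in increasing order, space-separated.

From /m/ at 3 leftward: 2 /v/ transparent; 1 /z/ blocks.
From /n/ at 6 leftward: 5 /u/ → [+nasal]; 4 /s/ blocks.
From /n/ at 11 leftward: 10 /v/ transparent; 9 /u/ → [+nasal]; 8 /v/ transparent; 7 /u/ → [+nasal]; 6 /n/ is itself a trigger — this domain ends here.

3 5 6 7 9 11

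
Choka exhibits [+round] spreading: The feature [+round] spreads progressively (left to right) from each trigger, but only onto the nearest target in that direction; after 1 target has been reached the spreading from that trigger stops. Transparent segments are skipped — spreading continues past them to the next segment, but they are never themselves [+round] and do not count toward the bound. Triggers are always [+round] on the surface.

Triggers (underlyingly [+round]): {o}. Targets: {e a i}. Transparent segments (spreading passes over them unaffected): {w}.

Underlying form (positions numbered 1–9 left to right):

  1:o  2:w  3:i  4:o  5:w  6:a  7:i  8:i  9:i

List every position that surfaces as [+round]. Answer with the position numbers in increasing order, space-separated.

From /o/ at 1 rightward: 2 /w/ transparent; 3 /i/ → [+round]; bound reached.
From /o/ at 4 rightward: 5 /w/ transparent; 6 /a/ → [+round]; bound reached.
Targets with no active source: positions 7 8 9 stay [-round].

1 3 4 6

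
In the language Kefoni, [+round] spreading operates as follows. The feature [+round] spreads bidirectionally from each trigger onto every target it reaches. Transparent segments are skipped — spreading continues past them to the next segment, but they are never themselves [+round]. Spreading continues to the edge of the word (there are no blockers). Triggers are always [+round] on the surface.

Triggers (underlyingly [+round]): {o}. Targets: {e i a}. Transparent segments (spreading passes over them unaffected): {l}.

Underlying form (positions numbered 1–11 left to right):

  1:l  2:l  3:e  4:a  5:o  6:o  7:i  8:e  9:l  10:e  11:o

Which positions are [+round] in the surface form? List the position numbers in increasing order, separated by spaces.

3 4 5 6 7 8 10 11

From /o/ at 5 rightward: 6 /o/ is itself a trigger — this domain ends here.
From /o/ at 5 leftward: 4 /a/ → [+round]; 3 /e/ → [+round]; 2 /l/ transparent; 1 /l/ transparent; word edge.
From /o/ at 6 rightward: 7 /i/ → [+round]; 8 /e/ → [+round]; 9 /l/ transparent; 10 /e/ → [+round]; 11 /o/ is itself a trigger — this domain ends here.
From /o/ at 6 leftward: 5 /o/ is itself a trigger — this domain ends here.
From /o/ at 11 rightward: word edge.
From /o/ at 11 leftward: 10 /e/ → [+round]; 9 /l/ transparent; 8 /e/ → [+round]; 7 /i/ → [+round]; 6 /o/ is itself a trigger — this domain ends here.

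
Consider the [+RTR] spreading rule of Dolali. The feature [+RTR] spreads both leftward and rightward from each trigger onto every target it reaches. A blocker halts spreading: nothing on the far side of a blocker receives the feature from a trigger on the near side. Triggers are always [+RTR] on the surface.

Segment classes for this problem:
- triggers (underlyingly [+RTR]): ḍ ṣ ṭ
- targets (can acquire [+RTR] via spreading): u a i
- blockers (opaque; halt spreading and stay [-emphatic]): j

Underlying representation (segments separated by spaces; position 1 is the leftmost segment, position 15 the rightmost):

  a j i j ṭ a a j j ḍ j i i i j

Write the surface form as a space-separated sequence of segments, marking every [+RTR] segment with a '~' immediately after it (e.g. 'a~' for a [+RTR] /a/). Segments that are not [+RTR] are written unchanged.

a j i j ṭ~ a~ a~ j j ḍ~ j i i i j

From /ṭ/ at 5 rightward: 6 /a/ → [+RTR]; 7 /a/ → [+RTR]; 8 /j/ blocks.
From /ṭ/ at 5 leftward: 4 /j/ blocks.
From /ḍ/ at 10 rightward: 11 /j/ blocks.
From /ḍ/ at 10 leftward: 9 /j/ blocks.
Targets with no active source: positions 1 3 12 13 14 stay [-emphatic].
[+RTR] positions on the surface: 5 6 7 10.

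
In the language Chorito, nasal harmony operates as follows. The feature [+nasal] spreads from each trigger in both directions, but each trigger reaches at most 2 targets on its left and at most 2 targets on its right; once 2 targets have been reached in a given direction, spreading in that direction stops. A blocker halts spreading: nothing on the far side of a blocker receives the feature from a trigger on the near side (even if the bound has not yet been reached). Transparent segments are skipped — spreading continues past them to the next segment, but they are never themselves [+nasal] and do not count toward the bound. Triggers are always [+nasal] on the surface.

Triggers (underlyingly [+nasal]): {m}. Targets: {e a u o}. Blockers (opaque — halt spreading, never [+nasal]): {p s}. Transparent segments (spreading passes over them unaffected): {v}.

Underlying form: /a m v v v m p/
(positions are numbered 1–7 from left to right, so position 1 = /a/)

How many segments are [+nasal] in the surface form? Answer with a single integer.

3

From /m/ at 2 rightward: 3 /v/ transparent; 4 /v/ transparent; 5 /v/ transparent; 6 /m/ is itself a trigger — this domain ends here.
From /m/ at 2 leftward: 1 /a/ → [+nasal]; word edge.
From /m/ at 6 rightward: 7 /p/ blocks.
From /m/ at 6 leftward: 5 /v/ transparent; 4 /v/ transparent; 3 /v/ transparent; 2 /m/ is itself a trigger — this domain ends here.
[+nasal] positions on the surface: 1 2 6.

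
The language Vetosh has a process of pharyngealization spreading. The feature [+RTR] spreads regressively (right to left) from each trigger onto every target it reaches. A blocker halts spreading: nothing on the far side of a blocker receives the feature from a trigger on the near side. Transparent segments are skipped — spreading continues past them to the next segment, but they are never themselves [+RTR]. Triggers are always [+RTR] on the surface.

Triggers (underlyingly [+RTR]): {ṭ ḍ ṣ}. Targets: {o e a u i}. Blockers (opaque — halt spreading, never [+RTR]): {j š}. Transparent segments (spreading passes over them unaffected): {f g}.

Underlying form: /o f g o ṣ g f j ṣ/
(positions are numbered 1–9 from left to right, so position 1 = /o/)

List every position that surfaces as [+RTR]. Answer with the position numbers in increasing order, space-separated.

From /ṣ/ at 5 leftward: 4 /o/ → [+RTR]; 3 /g/ transparent; 2 /f/ transparent; 1 /o/ → [+RTR]; word edge.
From /ṣ/ at 9 leftward: 8 /j/ blocks.

1 4 5 9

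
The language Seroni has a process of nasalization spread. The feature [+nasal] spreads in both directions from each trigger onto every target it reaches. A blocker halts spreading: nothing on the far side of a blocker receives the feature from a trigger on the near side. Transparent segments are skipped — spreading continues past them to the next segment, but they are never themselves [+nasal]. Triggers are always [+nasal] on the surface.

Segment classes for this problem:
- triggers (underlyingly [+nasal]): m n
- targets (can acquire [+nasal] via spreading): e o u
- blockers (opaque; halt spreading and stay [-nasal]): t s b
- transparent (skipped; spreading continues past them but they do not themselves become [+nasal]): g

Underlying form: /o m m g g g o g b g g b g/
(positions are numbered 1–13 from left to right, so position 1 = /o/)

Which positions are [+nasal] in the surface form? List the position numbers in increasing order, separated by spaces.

1 2 3 7

From /m/ at 2 rightward: 3 /m/ is itself a trigger — this domain ends here.
From /m/ at 2 leftward: 1 /o/ → [+nasal]; word edge.
From /m/ at 3 rightward: 4 /g/ transparent; 5 /g/ transparent; 6 /g/ transparent; 7 /o/ → [+nasal]; 8 /g/ transparent; 9 /b/ blocks.
From /m/ at 3 leftward: 2 /m/ is itself a trigger — this domain ends here.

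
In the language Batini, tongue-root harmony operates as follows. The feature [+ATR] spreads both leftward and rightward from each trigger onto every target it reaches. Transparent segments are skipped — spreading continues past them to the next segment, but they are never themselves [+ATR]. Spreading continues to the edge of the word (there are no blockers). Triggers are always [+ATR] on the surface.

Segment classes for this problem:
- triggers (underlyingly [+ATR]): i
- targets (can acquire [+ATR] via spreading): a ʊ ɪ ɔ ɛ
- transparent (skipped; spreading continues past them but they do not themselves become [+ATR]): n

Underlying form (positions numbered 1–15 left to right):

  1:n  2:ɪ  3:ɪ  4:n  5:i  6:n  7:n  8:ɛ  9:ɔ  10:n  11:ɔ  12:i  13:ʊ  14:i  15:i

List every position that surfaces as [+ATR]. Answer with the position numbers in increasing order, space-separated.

From /i/ at 5 rightward: 6 /n/ transparent; 7 /n/ transparent; 8 /ɛ/ → [+ATR]; 9 /ɔ/ → [+ATR]; 10 /n/ transparent; 11 /ɔ/ → [+ATR]; 12 /i/ is itself a trigger — this domain ends here.
From /i/ at 5 leftward: 4 /n/ transparent; 3 /ɪ/ → [+ATR]; 2 /ɪ/ → [+ATR]; 1 /n/ transparent; word edge.
From /i/ at 12 rightward: 13 /ʊ/ → [+ATR]; 14 /i/ is itself a trigger — this domain ends here.
From /i/ at 12 leftward: 11 /ɔ/ → [+ATR]; 10 /n/ transparent; 9 /ɔ/ → [+ATR]; 8 /ɛ/ → [+ATR]; 7 /n/ transparent; 6 /n/ transparent; 5 /i/ is itself a trigger — this domain ends here.
From /i/ at 14 rightward: 15 /i/ is itself a trigger — this domain ends here.
From /i/ at 14 leftward: 13 /ʊ/ → [+ATR]; 12 /i/ is itself a trigger — this domain ends here.
From /i/ at 15 rightward: word edge.
From /i/ at 15 leftward: 14 /i/ is itself a trigger — this domain ends here.

2 3 5 8 9 11 12 13 14 15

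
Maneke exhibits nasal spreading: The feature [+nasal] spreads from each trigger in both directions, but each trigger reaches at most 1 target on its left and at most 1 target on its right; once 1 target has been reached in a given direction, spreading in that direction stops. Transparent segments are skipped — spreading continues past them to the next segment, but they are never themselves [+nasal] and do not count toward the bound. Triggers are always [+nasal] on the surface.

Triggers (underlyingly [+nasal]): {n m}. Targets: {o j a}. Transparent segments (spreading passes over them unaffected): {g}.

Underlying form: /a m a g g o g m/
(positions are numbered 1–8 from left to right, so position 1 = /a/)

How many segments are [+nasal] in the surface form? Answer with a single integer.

5

From /m/ at 2 rightward: 3 /a/ → [+nasal]; bound reached.
From /m/ at 2 leftward: 1 /a/ → [+nasal]; bound reached.
From /m/ at 8 rightward: word edge.
From /m/ at 8 leftward: 7 /g/ transparent; 6 /o/ → [+nasal]; bound reached.
[+nasal] positions on the surface: 1 2 3 6 8.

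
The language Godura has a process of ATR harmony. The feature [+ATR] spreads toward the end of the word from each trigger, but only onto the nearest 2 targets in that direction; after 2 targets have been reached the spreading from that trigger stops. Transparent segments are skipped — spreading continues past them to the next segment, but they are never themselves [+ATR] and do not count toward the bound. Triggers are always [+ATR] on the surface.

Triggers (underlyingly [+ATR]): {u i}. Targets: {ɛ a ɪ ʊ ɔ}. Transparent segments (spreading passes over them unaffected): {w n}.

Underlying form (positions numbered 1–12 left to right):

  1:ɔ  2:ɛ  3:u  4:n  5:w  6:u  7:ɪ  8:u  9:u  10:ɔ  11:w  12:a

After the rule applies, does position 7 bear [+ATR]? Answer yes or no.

From /u/ at 3 rightward: 4 /n/ transparent; 5 /w/ transparent; 6 /u/ is itself a trigger — this domain ends here.
From /u/ at 6 rightward: 7 /ɪ/ → [+ATR]; 8 /u/ is itself a trigger — this domain ends here.
From /u/ at 8 rightward: 9 /u/ is itself a trigger — this domain ends here.
From /u/ at 9 rightward: 10 /ɔ/ → [+ATR]; 11 /w/ transparent; 12 /a/ → [+ATR]; bound reached.
Targets with no active source: positions 1 2 stay [-ATR].
[+ATR] positions on the surface: 3 6 7 8 9 10 12.

yes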